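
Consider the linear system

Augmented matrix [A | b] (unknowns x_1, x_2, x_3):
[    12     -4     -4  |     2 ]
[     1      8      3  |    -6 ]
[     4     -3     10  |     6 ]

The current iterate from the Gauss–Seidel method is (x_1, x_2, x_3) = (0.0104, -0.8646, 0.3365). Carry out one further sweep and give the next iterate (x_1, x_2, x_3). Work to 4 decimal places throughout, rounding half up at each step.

One sweep:
  x_1 = (2 - (-4)·-0.8646 - (-4)·0.3365) / (12) = -0.0094
  x_2 = (-6 - (1)·-0.0094 - (3)·0.3365) / (8) = -0.8750
  x_3 = (6 - (4)·-0.0094 - (-3)·-0.8750) / (10) = 0.3413

(-0.0094, -0.8750, 0.3413)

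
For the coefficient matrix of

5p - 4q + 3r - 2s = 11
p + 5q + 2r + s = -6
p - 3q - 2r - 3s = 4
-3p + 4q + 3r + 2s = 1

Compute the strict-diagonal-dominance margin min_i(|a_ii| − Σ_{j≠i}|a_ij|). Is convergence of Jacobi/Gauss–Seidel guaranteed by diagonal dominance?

row 1: |5| − (4+3+2) = -4
row 2: |5| − (1+2+1) = 1
row 3: |-2| − (1+3+3) = -5
row 4: |2| − (3+4+3) = -8
minimum over rows = -8 → not strictly diagonally dominant

-8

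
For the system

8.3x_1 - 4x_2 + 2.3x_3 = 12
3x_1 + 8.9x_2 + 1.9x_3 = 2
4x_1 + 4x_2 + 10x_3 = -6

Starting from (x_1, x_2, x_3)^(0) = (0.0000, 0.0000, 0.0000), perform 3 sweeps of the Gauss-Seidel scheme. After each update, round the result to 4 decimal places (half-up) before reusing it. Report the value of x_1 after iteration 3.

1.7372

Iteration 1:
  x_1 = (12 - (-4)·0.0000 - (2.3)·0.0000) / (8.3) = 1.4458
  x_2 = (2 - (3)·1.4458 - (1.9)·0.0000) / (8.9) = -0.2626
  x_3 = (-6 - (4)·1.4458 - (4)·-0.2626) / (10) = -1.0733
Iteration 2:
  x_1 = (12 - (-4)·-0.2626 - (2.3)·-1.0733) / (8.3) = 1.6166
  x_2 = (2 - (3)·1.6166 - (1.9)·-1.0733) / (8.9) = -0.0911
  x_3 = (-6 - (4)·1.6166 - (4)·-0.0911) / (10) = -1.2102
Iteration 3:
  x_1 = (12 - (-4)·-0.0911 - (2.3)·-1.2102) / (8.3) = 1.7372
  x_2 = (2 - (3)·1.7372 - (1.9)·-1.2102) / (8.9) = -0.1025
  x_3 = (-6 - (4)·1.7372 - (4)·-0.1025) / (10) = -1.2539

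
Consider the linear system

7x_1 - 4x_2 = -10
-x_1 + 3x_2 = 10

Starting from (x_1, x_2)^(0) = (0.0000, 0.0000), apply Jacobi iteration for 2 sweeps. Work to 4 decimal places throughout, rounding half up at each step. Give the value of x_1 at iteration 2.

Iteration 1:
  x_1 = (-10 - (-4)·0.0000) / (7) = -1.4286
  x_2 = (10 - (-1)·0.0000) / (3) = 3.3333
Iteration 2:
  x_1 = (-10 - (-4)·3.3333) / (7) = 0.4762
  x_2 = (10 - (-1)·-1.4286) / (3) = 2.8571

0.4762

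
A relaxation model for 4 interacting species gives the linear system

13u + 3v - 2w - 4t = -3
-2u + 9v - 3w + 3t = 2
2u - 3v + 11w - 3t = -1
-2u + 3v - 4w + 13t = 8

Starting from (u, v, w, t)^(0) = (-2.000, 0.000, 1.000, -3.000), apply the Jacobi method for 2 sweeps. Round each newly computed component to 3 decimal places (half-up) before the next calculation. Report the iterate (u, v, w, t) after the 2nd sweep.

Iteration 1:
  u = (-3 - (3)·0.000 - (-2)·1.000 - (-4)·-3.000) / (13) = -1.000
  v = (2 - (-2)·-2.000 - (-3)·1.000 - (3)·-3.000) / (9) = 1.111
  w = (-1 - (2)·-2.000 - (-3)·0.000 - (-3)·-3.000) / (11) = -0.545
  t = (8 - (-2)·-2.000 - (3)·0.000 - (-4)·1.000) / (13) = 0.615
Iteration 2:
  u = (-3 - (3)·1.111 - (-2)·-0.545 - (-4)·0.615) / (13) = -0.382
  v = (2 - (-2)·-1.000 - (-3)·-0.545 - (3)·0.615) / (9) = -0.387
  w = (-1 - (2)·-1.000 - (-3)·1.111 - (-3)·0.615) / (11) = 0.562
  t = (8 - (-2)·-1.000 - (3)·1.111 - (-4)·-0.545) / (13) = 0.037

(-0.382, -0.387, 0.562, 0.037)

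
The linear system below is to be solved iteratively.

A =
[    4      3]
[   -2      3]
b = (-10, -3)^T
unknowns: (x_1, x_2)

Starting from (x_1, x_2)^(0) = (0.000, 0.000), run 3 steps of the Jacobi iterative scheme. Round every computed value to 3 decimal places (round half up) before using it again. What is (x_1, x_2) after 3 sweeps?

Iteration 1:
  x_1 = (-10 - (3)·0.000) / (4) = -2.500
  x_2 = (-3 - (-2)·0.000) / (3) = -1.000
Iteration 2:
  x_1 = (-10 - (3)·-1.000) / (4) = -1.750
  x_2 = (-3 - (-2)·-2.500) / (3) = -2.667
Iteration 3:
  x_1 = (-10 - (3)·-2.667) / (4) = -0.500
  x_2 = (-3 - (-2)·-1.750) / (3) = -2.167

(-0.500, -2.167)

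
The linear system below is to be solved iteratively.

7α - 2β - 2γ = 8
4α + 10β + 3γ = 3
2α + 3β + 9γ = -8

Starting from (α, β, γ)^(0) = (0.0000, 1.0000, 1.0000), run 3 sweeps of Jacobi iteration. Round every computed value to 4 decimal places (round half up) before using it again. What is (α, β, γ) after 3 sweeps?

Iteration 1:
  α = (8 - (-2)·1.0000 - (-2)·1.0000) / (7) = 1.7143
  β = (3 - (4)·0.0000 - (3)·1.0000) / (10) = 0.0000
  γ = (-8 - (2)·0.0000 - (3)·1.0000) / (9) = -1.2222
Iteration 2:
  α = (8 - (-2)·0.0000 - (-2)·-1.2222) / (7) = 0.7937
  β = (3 - (4)·1.7143 - (3)·-1.2222) / (10) = -0.0191
  γ = (-8 - (2)·1.7143 - (3)·0.0000) / (9) = -1.2698
Iteration 3:
  α = (8 - (-2)·-0.0191 - (-2)·-1.2698) / (7) = 0.7746
  β = (3 - (4)·0.7937 - (3)·-1.2698) / (10) = 0.3635
  γ = (-8 - (2)·0.7937 - (3)·-0.0191) / (9) = -1.0589

(0.7746, 0.3635, -1.0589)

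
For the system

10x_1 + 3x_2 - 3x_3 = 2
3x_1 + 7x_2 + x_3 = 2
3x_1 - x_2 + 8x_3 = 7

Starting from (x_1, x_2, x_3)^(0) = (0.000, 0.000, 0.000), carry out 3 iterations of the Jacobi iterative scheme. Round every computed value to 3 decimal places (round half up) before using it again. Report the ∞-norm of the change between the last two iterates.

Iteration 1:
  x_1 = (2 - (3)·0.000 - (-3)·0.000) / (10) = 0.200
  x_2 = (2 - (3)·0.000 - (1)·0.000) / (7) = 0.286
  x_3 = (7 - (3)·0.000 - (-1)·0.000) / (8) = 0.875
Iteration 2:
  x_1 = (2 - (3)·0.286 - (-3)·0.875) / (10) = 0.377
  x_2 = (2 - (3)·0.200 - (1)·0.875) / (7) = 0.075
  x_3 = (7 - (3)·0.200 - (-1)·0.286) / (8) = 0.836
Iteration 3:
  x_1 = (2 - (3)·0.075 - (-3)·0.836) / (10) = 0.428
  x_2 = (2 - (3)·0.377 - (1)·0.836) / (7) = 0.005
  x_3 = (7 - (3)·0.377 - (-1)·0.075) / (8) = 0.743
Change: (0.051, -0.070, -0.093) → max |·| = 0.093

0.093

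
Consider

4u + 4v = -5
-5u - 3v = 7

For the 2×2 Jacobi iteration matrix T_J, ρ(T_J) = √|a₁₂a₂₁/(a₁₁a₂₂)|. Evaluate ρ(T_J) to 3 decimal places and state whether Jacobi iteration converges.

a₁₂a₂₁/(a₁₁a₂₂) = (4)·(-5) / ((4)·(-3)) = 1.666667
ρ = √|1.666667| = √1.666667 = 1.291
ρ > 1, so Jacobi diverges

1.291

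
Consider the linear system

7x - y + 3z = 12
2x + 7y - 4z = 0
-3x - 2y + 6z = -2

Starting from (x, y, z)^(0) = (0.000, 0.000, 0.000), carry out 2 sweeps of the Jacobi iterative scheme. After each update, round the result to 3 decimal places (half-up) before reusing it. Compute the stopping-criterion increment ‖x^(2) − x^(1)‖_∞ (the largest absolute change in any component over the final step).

0.857

Iteration 1:
  x = (12 - (-1)·0.000 - (3)·0.000) / (7) = 1.714
  y = (0 - (2)·0.000 - (-4)·0.000) / (7) = 0.000
  z = (-2 - (-3)·0.000 - (-2)·0.000) / (6) = -0.333
Iteration 2:
  x = (12 - (-1)·0.000 - (3)·-0.333) / (7) = 1.857
  y = (0 - (2)·1.714 - (-4)·-0.333) / (7) = -0.680
  z = (-2 - (-3)·1.714 - (-2)·0.000) / (6) = 0.524
Change: (0.143, -0.680, 0.857) → max |·| = 0.857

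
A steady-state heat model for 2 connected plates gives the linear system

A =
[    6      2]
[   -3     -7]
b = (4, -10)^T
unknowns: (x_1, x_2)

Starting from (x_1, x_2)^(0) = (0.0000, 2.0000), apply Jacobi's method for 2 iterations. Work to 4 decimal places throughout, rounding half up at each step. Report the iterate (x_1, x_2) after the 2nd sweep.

(0.1905, 1.4286)

Iteration 1:
  x_1 = (4 - (2)·2.0000) / (6) = 0.0000
  x_2 = (-10 - (-3)·0.0000) / (-7) = 1.4286
Iteration 2:
  x_1 = (4 - (2)·1.4286) / (6) = 0.1905
  x_2 = (-10 - (-3)·0.0000) / (-7) = 1.4286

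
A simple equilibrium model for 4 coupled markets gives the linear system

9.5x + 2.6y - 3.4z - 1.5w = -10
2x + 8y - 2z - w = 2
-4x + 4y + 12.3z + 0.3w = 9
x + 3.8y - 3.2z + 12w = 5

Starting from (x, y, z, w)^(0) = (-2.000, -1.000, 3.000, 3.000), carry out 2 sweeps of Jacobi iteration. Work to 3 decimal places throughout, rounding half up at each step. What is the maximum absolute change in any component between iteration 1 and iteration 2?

1.946

Iteration 1:
  x = (-10 - (2.6)·-1.000 - (-3.4)·3.000 - (-1.5)·3.000) / (9.5) = 0.768
  y = (2 - (2)·-2.000 - (-2)·3.000 - (-1)·3.000) / (8) = 1.875
  z = (9 - (-4)·-2.000 - (4)·-1.000 - (0.3)·3.000) / (12.3) = 0.333
  w = (5 - (1)·-2.000 - (3.8)·-1.000 - (-3.2)·3.000) / (12) = 1.700
Iteration 2:
  x = (-10 - (2.6)·1.875 - (-3.4)·0.333 - (-1.5)·1.700) / (9.5) = -1.178
  y = (2 - (2)·0.768 - (-2)·0.333 - (-1)·1.700) / (8) = 0.354
  z = (9 - (-4)·0.768 - (4)·1.875 - (0.3)·1.700) / (12.3) = 0.330
  w = (5 - (1)·0.768 - (3.8)·1.875 - (-3.2)·0.333) / (12) = -0.152
Change: (-1.946, -1.521, -0.003, -1.852) → max |·| = 1.946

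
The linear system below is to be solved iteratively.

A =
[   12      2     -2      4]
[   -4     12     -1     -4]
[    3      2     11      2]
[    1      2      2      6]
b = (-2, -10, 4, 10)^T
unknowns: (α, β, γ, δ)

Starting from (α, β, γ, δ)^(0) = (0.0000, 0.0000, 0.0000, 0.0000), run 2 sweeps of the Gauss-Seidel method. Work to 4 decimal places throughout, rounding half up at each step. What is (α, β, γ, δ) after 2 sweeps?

Iteration 1:
  α = (-2 - (2)·0.0000 - (-2)·0.0000 - (4)·0.0000) / (12) = -0.1667
  β = (-10 - (-4)·-0.1667 - (-1)·0.0000 - (-4)·0.0000) / (12) = -0.8889
  γ = (4 - (3)·-0.1667 - (2)·-0.8889 - (2)·0.0000) / (11) = 0.5707
  δ = (10 - (1)·-0.1667 - (2)·-0.8889 - (2)·0.5707) / (6) = 1.8005
Iteration 2:
  α = (-2 - (2)·-0.8889 - (-2)·0.5707 - (4)·1.8005) / (12) = -0.5236
  β = (-10 - (-4)·-0.5236 - (-1)·0.5707 - (-4)·1.8005) / (12) = -0.3601
  γ = (4 - (3)·-0.5236 - (2)·-0.3601 - (2)·1.8005) / (11) = 0.2445
  δ = (10 - (1)·-0.5236 - (2)·-0.3601 - (2)·0.2445) / (6) = 1.7925

(-0.5236, -0.3601, 0.2445, 1.7925)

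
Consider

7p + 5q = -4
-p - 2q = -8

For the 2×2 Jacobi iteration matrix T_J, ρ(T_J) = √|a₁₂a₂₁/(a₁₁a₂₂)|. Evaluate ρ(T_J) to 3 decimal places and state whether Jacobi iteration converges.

a₁₂a₂₁/(a₁₁a₂₂) = (5)·(-1) / ((7)·(-2)) = 0.357143
ρ = √|0.357143| = √0.357143 = 0.598
ρ < 1, so Jacobi converges

0.598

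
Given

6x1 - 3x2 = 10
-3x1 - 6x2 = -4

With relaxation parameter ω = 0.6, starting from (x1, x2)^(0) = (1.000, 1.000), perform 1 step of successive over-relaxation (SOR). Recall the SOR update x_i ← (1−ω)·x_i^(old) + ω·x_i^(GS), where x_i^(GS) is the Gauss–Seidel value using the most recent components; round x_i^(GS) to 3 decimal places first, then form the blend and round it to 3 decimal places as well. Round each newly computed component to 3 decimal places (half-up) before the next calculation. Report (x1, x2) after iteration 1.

Iteration 1:
  x1: GS value = (10 - (-3)·1.000) / (6) = 2.167;  x1 ← (1−ω)·1.000 + ω·2.167 = 1.700
  x2: GS value = (-4 - (-3)·1.700) / (-6) = -0.183;  x2 ← (1−ω)·1.000 + ω·-0.183 = 0.290

(1.700, 0.290)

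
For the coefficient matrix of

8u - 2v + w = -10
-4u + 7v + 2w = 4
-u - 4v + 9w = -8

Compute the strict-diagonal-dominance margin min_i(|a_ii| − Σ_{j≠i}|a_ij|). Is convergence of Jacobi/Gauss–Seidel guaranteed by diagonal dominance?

1

row 1: |8| − (2+1) = 5
row 2: |7| − (4+2) = 1
row 3: |9| − (1+4) = 4
minimum over rows = 1 → strictly diagonally dominant (convergence guaranteed)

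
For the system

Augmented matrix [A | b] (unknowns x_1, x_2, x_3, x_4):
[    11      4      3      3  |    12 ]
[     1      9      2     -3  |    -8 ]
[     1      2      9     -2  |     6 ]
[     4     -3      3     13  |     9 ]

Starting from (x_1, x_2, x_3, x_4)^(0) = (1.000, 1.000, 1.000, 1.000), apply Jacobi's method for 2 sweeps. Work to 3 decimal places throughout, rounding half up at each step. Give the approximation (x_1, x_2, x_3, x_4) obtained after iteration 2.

Iteration 1:
  x_1 = (12 - (4)·1.000 - (3)·1.000 - (3)·1.000) / (11) = 0.182
  x_2 = (-8 - (1)·1.000 - (2)·1.000 - (-3)·1.000) / (9) = -0.889
  x_3 = (6 - (1)·1.000 - (2)·1.000 - (-2)·1.000) / (9) = 0.556
  x_4 = (9 - (4)·1.000 - (-3)·1.000 - (3)·1.000) / (13) = 0.385
Iteration 2:
  x_1 = (12 - (4)·-0.889 - (3)·0.556 - (3)·0.385) / (11) = 1.158
  x_2 = (-8 - (1)·0.182 - (2)·0.556 - (-3)·0.385) / (9) = -0.904
  x_3 = (6 - (1)·0.182 - (2)·-0.889 - (-2)·0.385) / (9) = 0.930
  x_4 = (9 - (4)·0.182 - (-3)·-0.889 - (3)·0.556) / (13) = 0.303

(1.158, -0.904, 0.930, 0.303)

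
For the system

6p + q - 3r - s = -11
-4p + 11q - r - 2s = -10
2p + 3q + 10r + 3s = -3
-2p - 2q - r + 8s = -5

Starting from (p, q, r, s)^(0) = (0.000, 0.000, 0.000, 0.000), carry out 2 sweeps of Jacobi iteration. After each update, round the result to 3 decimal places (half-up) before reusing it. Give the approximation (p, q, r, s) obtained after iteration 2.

Iteration 1:
  p = (-11 - (1)·0.000 - (-3)·0.000 - (-1)·0.000) / (6) = -1.833
  q = (-10 - (-4)·0.000 - (-1)·0.000 - (-2)·0.000) / (11) = -0.909
  r = (-3 - (2)·0.000 - (3)·0.000 - (3)·0.000) / (10) = -0.300
  s = (-5 - (-2)·0.000 - (-2)·0.000 - (-1)·0.000) / (8) = -0.625
Iteration 2:
  p = (-11 - (1)·-0.909 - (-3)·-0.300 - (-1)·-0.625) / (6) = -1.936
  q = (-10 - (-4)·-1.833 - (-1)·-0.300 - (-2)·-0.625) / (11) = -1.717
  r = (-3 - (2)·-1.833 - (3)·-0.909 - (3)·-0.625) / (10) = 0.527
  s = (-5 - (-2)·-1.833 - (-2)·-0.909 - (-1)·-0.300) / (8) = -1.348

(-1.936, -1.717, 0.527, -1.348)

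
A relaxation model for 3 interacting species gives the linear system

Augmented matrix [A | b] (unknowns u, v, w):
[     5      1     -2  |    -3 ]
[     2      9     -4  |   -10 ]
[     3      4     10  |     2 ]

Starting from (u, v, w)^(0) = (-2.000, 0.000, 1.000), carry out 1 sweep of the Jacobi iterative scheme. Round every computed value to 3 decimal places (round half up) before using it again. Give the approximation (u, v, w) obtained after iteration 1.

(-0.200, -0.222, 0.800)

Iteration 1:
  u = (-3 - (1)·0.000 - (-2)·1.000) / (5) = -0.200
  v = (-10 - (2)·-2.000 - (-4)·1.000) / (9) = -0.222
  w = (2 - (3)·-2.000 - (4)·0.000) / (10) = 0.800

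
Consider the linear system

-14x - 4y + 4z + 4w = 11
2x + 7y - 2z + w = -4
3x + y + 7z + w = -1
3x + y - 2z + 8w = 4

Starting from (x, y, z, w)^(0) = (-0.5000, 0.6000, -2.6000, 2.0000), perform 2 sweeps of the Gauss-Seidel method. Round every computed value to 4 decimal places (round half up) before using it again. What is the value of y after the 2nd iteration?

Iteration 1:
  x = (11 - (-4)·0.6000 - (4)·-2.6000 - (4)·2.0000) / (-14) = -1.1286
  y = (-4 - (2)·-1.1286 - (-2)·-2.6000 - (1)·2.0000) / (7) = -1.2775
  z = (-1 - (3)·-1.1286 - (1)·-1.2775 - (1)·2.0000) / (7) = 0.2376
  w = (4 - (3)·-1.1286 - (1)·-1.2775 - (-2)·0.2376) / (8) = 1.1423
Iteration 2:
  x = (11 - (-4)·-1.2775 - (4)·0.2376 - (4)·1.1423) / (-14) = -0.0265
  y = (-4 - (2)·-0.0265 - (-2)·0.2376 - (1)·1.1423) / (7) = -0.6592
  z = (-1 - (3)·-0.0265 - (1)·-0.6592 - (1)·1.1423) / (7) = -0.2005
  w = (4 - (3)·-0.0265 - (1)·-0.6592 - (-2)·-0.2005) / (8) = 0.5422

-0.6592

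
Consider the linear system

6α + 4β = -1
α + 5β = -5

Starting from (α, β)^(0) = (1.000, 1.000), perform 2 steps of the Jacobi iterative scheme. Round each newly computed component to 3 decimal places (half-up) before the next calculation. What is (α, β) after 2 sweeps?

(0.633, -0.833)

Iteration 1:
  α = (-1 - (4)·1.000) / (6) = -0.833
  β = (-5 - (1)·1.000) / (5) = -1.200
Iteration 2:
  α = (-1 - (4)·-1.200) / (6) = 0.633
  β = (-5 - (1)·-0.833) / (5) = -0.833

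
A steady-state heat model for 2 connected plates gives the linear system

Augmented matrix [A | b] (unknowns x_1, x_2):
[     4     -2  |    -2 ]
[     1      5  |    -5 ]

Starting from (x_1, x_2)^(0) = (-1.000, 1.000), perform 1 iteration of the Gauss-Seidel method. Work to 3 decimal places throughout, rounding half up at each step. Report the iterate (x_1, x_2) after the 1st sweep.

Iteration 1:
  x_1 = (-2 - (-2)·1.000) / (4) = 0.000
  x_2 = (-5 - (1)·0.000) / (5) = -1.000

(0.000, -1.000)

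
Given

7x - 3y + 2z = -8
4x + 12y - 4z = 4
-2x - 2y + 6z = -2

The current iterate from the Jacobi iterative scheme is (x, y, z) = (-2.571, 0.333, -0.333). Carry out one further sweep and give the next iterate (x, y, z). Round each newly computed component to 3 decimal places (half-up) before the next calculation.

(-0.905, 1.079, -1.079)

One sweep:
  x = (-8 - (-3)·0.333 - (2)·-0.333) / (7) = -0.905
  y = (4 - (4)·-2.571 - (-4)·-0.333) / (12) = 1.079
  z = (-2 - (-2)·-2.571 - (-2)·0.333) / (6) = -1.079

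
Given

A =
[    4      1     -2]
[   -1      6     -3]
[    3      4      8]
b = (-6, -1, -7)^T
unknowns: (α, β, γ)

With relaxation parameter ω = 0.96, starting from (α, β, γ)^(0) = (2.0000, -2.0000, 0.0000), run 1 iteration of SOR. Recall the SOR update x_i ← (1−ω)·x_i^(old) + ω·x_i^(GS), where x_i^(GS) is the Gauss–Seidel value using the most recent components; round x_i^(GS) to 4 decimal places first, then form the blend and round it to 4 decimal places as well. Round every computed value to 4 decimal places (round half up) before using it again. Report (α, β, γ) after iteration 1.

Iteration 1:
  α: GS value = (-6 - (1)·-2.0000 - (-2)·0.0000) / (4) = -1.0000;  α ← (1−ω)·2.0000 + ω·-1.0000 = -0.8800
  β: GS value = (-1 - (-1)·-0.8800 - (-3)·0.0000) / (6) = -0.3133;  β ← (1−ω)·-2.0000 + ω·-0.3133 = -0.3808
  γ: GS value = (-7 - (3)·-0.8800 - (4)·-0.3808) / (8) = -0.3546;  γ ← (1−ω)·0.0000 + ω·-0.3546 = -0.3404

(-0.8800, -0.3808, -0.3404)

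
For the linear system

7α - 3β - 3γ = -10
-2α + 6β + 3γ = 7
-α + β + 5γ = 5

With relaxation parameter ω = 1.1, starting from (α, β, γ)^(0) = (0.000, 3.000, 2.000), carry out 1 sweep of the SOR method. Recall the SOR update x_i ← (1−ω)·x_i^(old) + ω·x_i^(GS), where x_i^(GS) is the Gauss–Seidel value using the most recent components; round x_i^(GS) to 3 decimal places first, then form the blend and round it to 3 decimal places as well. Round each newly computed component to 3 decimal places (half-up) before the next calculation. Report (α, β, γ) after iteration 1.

(0.785, 0.171, 1.035)

Iteration 1:
  α: GS value = (-10 - (-3)·3.000 - (-3)·2.000) / (7) = 0.714;  α ← (1−ω)·0.000 + ω·0.714 = 0.785
  β: GS value = (7 - (-2)·0.785 - (3)·2.000) / (6) = 0.428;  β ← (1−ω)·3.000 + ω·0.428 = 0.171
  γ: GS value = (5 - (-1)·0.785 - (1)·0.171) / (5) = 1.123;  γ ← (1−ω)·2.000 + ω·1.123 = 1.035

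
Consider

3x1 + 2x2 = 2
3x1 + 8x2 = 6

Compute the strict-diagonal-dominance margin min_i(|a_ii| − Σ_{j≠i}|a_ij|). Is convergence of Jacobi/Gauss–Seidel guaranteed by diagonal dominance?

1

row 1: |3| − (2) = 1
row 2: |8| − (3) = 5
minimum over rows = 1 → strictly diagonally dominant (convergence guaranteed)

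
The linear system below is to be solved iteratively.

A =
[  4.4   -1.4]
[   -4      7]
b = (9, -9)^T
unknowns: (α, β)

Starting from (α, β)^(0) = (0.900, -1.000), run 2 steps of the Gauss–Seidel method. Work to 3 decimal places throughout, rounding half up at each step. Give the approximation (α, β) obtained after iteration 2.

Iteration 1:
  α = (9 - (-1.4)·-1.000) / (4.4) = 1.727
  β = (-9 - (-4)·1.727) / (7) = -0.299
Iteration 2:
  α = (9 - (-1.4)·-0.299) / (4.4) = 1.950
  β = (-9 - (-4)·1.950) / (7) = -0.171

(1.950, -0.171)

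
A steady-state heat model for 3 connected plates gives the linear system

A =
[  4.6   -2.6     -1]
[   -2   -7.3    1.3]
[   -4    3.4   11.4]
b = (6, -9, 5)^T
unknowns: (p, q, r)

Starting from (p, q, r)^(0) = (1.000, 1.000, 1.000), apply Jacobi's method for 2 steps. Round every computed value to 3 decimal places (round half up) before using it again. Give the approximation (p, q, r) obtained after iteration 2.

Iteration 1:
  p = (6 - (-2.6)·1.000 - (-1)·1.000) / (4.6) = 2.087
  q = (-9 - (-2)·1.000 - (1.3)·1.000) / (-7.3) = 1.137
  r = (5 - (-4)·1.000 - (3.4)·1.000) / (11.4) = 0.491
Iteration 2:
  p = (6 - (-2.6)·1.137 - (-1)·0.491) / (4.6) = 2.054
  q = (-9 - (-2)·2.087 - (1.3)·0.491) / (-7.3) = 0.749
  r = (5 - (-4)·2.087 - (3.4)·1.137) / (11.4) = 0.832

(2.054, 0.749, 0.832)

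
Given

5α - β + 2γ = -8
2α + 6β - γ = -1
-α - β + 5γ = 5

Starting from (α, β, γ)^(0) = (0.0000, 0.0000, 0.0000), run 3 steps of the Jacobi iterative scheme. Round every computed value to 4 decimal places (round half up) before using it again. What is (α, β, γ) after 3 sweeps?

Iteration 1:
  α = (-8 - (-1)·0.0000 - (2)·0.0000) / (5) = -1.6000
  β = (-1 - (2)·0.0000 - (-1)·0.0000) / (6) = -0.1667
  γ = (5 - (-1)·0.0000 - (-1)·0.0000) / (5) = 1.0000
Iteration 2:
  α = (-8 - (-1)·-0.1667 - (2)·1.0000) / (5) = -2.0333
  β = (-1 - (2)·-1.6000 - (-1)·1.0000) / (6) = 0.5333
  γ = (5 - (-1)·-1.6000 - (-1)·-0.1667) / (5) = 0.6467
Iteration 3:
  α = (-8 - (-1)·0.5333 - (2)·0.6467) / (5) = -1.7520
  β = (-1 - (2)·-2.0333 - (-1)·0.6467) / (6) = 0.6189
  γ = (5 - (-1)·-2.0333 - (-1)·0.5333) / (5) = 0.7000

(-1.7520, 0.6189, 0.7000)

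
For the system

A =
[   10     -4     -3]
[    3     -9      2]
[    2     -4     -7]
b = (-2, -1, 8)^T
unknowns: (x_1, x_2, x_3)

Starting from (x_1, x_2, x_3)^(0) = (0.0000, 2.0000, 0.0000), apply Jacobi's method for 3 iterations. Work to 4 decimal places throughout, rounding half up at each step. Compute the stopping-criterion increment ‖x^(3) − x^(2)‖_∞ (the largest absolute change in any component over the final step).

Iteration 1:
  x_1 = (-2 - (-4)·2.0000 - (-3)·0.0000) / (10) = 0.6000
  x_2 = (-1 - (3)·0.0000 - (2)·0.0000) / (-9) = 0.1111
  x_3 = (8 - (2)·0.0000 - (-4)·2.0000) / (-7) = -2.2857
Iteration 2:
  x_1 = (-2 - (-4)·0.1111 - (-3)·-2.2857) / (10) = -0.8413
  x_2 = (-1 - (3)·0.6000 - (2)·-2.2857) / (-9) = -0.1968
  x_3 = (8 - (2)·0.6000 - (-4)·0.1111) / (-7) = -1.0349
Iteration 3:
  x_1 = (-2 - (-4)·-0.1968 - (-3)·-1.0349) / (10) = -0.5892
  x_2 = (-1 - (3)·-0.8413 - (2)·-1.0349) / (-9) = -0.3993
  x_3 = (8 - (2)·-0.8413 - (-4)·-0.1968) / (-7) = -1.2708
Change: (0.2521, -0.2025, -0.2359) → max |·| = 0.2521

0.2521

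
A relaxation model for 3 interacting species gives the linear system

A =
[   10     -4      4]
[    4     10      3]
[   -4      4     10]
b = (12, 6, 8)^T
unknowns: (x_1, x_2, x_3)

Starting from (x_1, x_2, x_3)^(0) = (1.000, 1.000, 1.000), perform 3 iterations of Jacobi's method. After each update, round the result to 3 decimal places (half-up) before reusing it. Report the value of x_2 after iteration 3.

Iteration 1:
  x_1 = (12 - (-4)·1.000 - (4)·1.000) / (10) = 1.200
  x_2 = (6 - (4)·1.000 - (3)·1.000) / (10) = -0.100
  x_3 = (8 - (-4)·1.000 - (4)·1.000) / (10) = 0.800
Iteration 2:
  x_1 = (12 - (-4)·-0.100 - (4)·0.800) / (10) = 0.840
  x_2 = (6 - (4)·1.200 - (3)·0.800) / (10) = -0.120
  x_3 = (8 - (-4)·1.200 - (4)·-0.100) / (10) = 1.320
Iteration 3:
  x_1 = (12 - (-4)·-0.120 - (4)·1.320) / (10) = 0.624
  x_2 = (6 - (4)·0.840 - (3)·1.320) / (10) = -0.132
  x_3 = (8 - (-4)·0.840 - (4)·-0.120) / (10) = 1.184

-0.132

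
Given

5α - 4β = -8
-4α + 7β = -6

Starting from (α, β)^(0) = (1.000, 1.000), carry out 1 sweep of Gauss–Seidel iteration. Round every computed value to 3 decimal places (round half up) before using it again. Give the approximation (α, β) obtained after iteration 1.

Iteration 1:
  α = (-8 - (-4)·1.000) / (5) = -0.800
  β = (-6 - (-4)·-0.800) / (7) = -1.314

(-0.800, -1.314)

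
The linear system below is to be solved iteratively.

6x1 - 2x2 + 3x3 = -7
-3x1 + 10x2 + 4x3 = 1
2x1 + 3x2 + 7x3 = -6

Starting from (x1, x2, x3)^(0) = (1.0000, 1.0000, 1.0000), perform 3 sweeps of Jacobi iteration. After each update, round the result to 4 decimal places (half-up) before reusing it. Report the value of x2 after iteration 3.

Iteration 1:
  x1 = (-7 - (-2)·1.0000 - (3)·1.0000) / (6) = -1.3333
  x2 = (1 - (-3)·1.0000 - (4)·1.0000) / (10) = 0.0000
  x3 = (-6 - (2)·1.0000 - (3)·1.0000) / (7) = -1.5714
Iteration 2:
  x1 = (-7 - (-2)·0.0000 - (3)·-1.5714) / (6) = -0.3810
  x2 = (1 - (-3)·-1.3333 - (4)·-1.5714) / (10) = 0.3286
  x3 = (-6 - (2)·-1.3333 - (3)·0.0000) / (7) = -0.4762
Iteration 3:
  x1 = (-7 - (-2)·0.3286 - (3)·-0.4762) / (6) = -0.8190
  x2 = (1 - (-3)·-0.3810 - (4)·-0.4762) / (10) = 0.1762
  x3 = (-6 - (2)·-0.3810 - (3)·0.3286) / (7) = -0.8891

0.1762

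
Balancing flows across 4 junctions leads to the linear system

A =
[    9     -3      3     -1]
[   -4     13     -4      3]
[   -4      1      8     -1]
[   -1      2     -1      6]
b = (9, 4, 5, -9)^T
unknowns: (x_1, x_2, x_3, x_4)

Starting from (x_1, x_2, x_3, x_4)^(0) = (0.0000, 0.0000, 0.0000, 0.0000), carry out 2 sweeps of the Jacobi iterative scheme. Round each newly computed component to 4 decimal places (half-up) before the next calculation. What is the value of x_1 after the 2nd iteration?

Iteration 1:
  x_1 = (9 - (-3)·0.0000 - (3)·0.0000 - (-1)·0.0000) / (9) = 1.0000
  x_2 = (4 - (-4)·0.0000 - (-4)·0.0000 - (3)·0.0000) / (13) = 0.3077
  x_3 = (5 - (-4)·0.0000 - (1)·0.0000 - (-1)·0.0000) / (8) = 0.6250
  x_4 = (-9 - (-1)·0.0000 - (2)·0.0000 - (-1)·0.0000) / (6) = -1.5000
Iteration 2:
  x_1 = (9 - (-3)·0.3077 - (3)·0.6250 - (-1)·-1.5000) / (9) = 0.7276
  x_2 = (4 - (-4)·1.0000 - (-4)·0.6250 - (3)·-1.5000) / (13) = 1.1538
  x_3 = (5 - (-4)·1.0000 - (1)·0.3077 - (-1)·-1.5000) / (8) = 0.8990
  x_4 = (-9 - (-1)·1.0000 - (2)·0.3077 - (-1)·0.6250) / (6) = -1.3317

0.7276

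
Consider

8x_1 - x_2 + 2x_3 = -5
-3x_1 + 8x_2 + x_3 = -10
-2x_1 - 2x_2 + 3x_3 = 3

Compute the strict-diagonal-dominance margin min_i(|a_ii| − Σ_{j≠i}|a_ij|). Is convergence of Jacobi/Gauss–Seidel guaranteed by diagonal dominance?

-1

row 1: |8| − (1+2) = 5
row 2: |8| − (3+1) = 4
row 3: |3| − (2+2) = -1
minimum over rows = -1 → not strictly diagonally dominant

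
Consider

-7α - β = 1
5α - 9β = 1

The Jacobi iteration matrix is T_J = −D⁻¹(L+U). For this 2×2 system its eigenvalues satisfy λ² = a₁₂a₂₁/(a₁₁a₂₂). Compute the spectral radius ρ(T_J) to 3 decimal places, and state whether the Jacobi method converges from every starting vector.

a₁₂a₂₁/(a₁₁a₂₂) = (-1)·(5) / ((-7)·(-9)) = -0.079365
ρ = √|-0.079365| = √0.079365 = 0.282
ρ < 1, so Jacobi converges

0.282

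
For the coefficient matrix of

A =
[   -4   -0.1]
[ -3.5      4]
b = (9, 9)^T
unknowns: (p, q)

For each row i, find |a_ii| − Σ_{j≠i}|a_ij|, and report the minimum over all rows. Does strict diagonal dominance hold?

row 1: |-4| − (0.1) = 3.9
row 2: |4| − (3.5) = 0.5
minimum over rows = 0.5 → strictly diagonally dominant (convergence guaranteed)

0.5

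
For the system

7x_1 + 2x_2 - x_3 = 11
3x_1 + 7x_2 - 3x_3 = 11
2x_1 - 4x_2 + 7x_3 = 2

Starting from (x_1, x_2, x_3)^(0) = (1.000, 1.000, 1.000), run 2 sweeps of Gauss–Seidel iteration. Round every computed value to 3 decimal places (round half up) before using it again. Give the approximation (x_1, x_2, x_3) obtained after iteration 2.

(1.271, 1.314, 0.673)

Iteration 1:
  x_1 = (11 - (2)·1.000 - (-1)·1.000) / (7) = 1.429
  x_2 = (11 - (3)·1.429 - (-3)·1.000) / (7) = 1.388
  x_3 = (2 - (2)·1.429 - (-4)·1.388) / (7) = 0.671
Iteration 2:
  x_1 = (11 - (2)·1.388 - (-1)·0.671) / (7) = 1.271
  x_2 = (11 - (3)·1.271 - (-3)·0.671) / (7) = 1.314
  x_3 = (2 - (2)·1.271 - (-4)·1.314) / (7) = 0.673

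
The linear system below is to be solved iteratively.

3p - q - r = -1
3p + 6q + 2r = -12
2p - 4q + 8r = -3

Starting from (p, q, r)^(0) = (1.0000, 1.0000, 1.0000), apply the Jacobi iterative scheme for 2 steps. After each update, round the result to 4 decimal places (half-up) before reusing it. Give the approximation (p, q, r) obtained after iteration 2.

Iteration 1:
  p = (-1 - (-1)·1.0000 - (-1)·1.0000) / (3) = 0.3333
  q = (-12 - (3)·1.0000 - (2)·1.0000) / (6) = -2.8333
  r = (-3 - (2)·1.0000 - (-4)·1.0000) / (8) = -0.1250
Iteration 2:
  p = (-1 - (-1)·-2.8333 - (-1)·-0.1250) / (3) = -1.3194
  q = (-12 - (3)·0.3333 - (2)·-0.1250) / (6) = -2.1250
  r = (-3 - (2)·0.3333 - (-4)·-2.8333) / (8) = -1.8750

(-1.3194, -2.1250, -1.8750)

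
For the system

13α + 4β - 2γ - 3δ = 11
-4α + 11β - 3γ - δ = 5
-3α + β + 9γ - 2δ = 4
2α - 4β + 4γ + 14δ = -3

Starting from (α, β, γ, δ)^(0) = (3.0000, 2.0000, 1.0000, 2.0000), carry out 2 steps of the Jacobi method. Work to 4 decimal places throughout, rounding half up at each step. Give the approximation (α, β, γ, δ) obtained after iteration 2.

Iteration 1:
  α = (11 - (4)·2.0000 - (-2)·1.0000 - (-3)·2.0000) / (13) = 0.8462
  β = (5 - (-4)·3.0000 - (-3)·1.0000 - (-1)·2.0000) / (11) = 2.0000
  γ = (4 - (-3)·3.0000 - (1)·2.0000 - (-2)·2.0000) / (9) = 1.6667
  δ = (-3 - (2)·3.0000 - (-4)·2.0000 - (4)·1.0000) / (14) = -0.3571
Iteration 2:
  α = (11 - (4)·2.0000 - (-2)·1.6667 - (-3)·-0.3571) / (13) = 0.4048
  β = (5 - (-4)·0.8462 - (-3)·1.6667 - (-1)·-0.3571) / (11) = 1.1843
  γ = (4 - (-3)·0.8462 - (1)·2.0000 - (-2)·-0.3571) / (9) = 0.4249
  δ = (-3 - (2)·0.8462 - (-4)·2.0000 - (4)·1.6667) / (14) = -0.2399

(0.4048, 1.1843, 0.4249, -0.2399)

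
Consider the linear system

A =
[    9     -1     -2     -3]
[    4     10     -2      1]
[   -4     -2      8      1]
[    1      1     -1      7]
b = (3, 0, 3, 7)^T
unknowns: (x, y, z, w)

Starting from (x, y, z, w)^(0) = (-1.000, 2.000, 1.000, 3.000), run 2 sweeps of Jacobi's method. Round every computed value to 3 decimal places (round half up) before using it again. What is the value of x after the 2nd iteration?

Iteration 1:
  x = (3 - (-1)·2.000 - (-2)·1.000 - (-3)·3.000) / (9) = 1.778
  y = (0 - (4)·-1.000 - (-2)·1.000 - (1)·3.000) / (10) = 0.300
  z = (3 - (-4)·-1.000 - (-2)·2.000 - (1)·3.000) / (8) = 0.000
  w = (7 - (1)·-1.000 - (1)·2.000 - (-1)·1.000) / (7) = 1.000
Iteration 2:
  x = (3 - (-1)·0.300 - (-2)·0.000 - (-3)·1.000) / (9) = 0.700
  y = (0 - (4)·1.778 - (-2)·0.000 - (1)·1.000) / (10) = -0.811
  z = (3 - (-4)·1.778 - (-2)·0.300 - (1)·1.000) / (8) = 1.214
  w = (7 - (1)·1.778 - (1)·0.300 - (-1)·0.000) / (7) = 0.703

0.700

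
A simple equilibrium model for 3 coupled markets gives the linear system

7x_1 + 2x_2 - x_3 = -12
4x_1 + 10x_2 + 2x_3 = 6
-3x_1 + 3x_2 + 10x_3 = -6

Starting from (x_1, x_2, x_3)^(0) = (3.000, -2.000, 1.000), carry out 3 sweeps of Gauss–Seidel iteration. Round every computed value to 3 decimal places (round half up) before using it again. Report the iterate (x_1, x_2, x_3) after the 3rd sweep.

Iteration 1:
  x_1 = (-12 - (2)·-2.000 - (-1)·1.000) / (7) = -1.000
  x_2 = (6 - (4)·-1.000 - (2)·1.000) / (10) = 0.800
  x_3 = (-6 - (-3)·-1.000 - (3)·0.800) / (10) = -1.140
Iteration 2:
  x_1 = (-12 - (2)·0.800 - (-1)·-1.140) / (7) = -2.106
  x_2 = (6 - (4)·-2.106 - (2)·-1.140) / (10) = 1.670
  x_3 = (-6 - (-3)·-2.106 - (3)·1.670) / (10) = -1.733
Iteration 3:
  x_1 = (-12 - (2)·1.670 - (-1)·-1.733) / (7) = -2.439
  x_2 = (6 - (4)·-2.439 - (2)·-1.733) / (10) = 1.922
  x_3 = (-6 - (-3)·-2.439 - (3)·1.922) / (10) = -1.908

(-2.439, 1.922, -1.908)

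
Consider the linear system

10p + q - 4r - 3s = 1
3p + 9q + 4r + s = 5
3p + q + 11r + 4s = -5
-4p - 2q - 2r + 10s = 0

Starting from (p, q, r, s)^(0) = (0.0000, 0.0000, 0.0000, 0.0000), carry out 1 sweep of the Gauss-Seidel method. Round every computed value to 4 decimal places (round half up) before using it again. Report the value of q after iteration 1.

0.5222

Iteration 1:
  p = (1 - (1)·0.0000 - (-4)·0.0000 - (-3)·0.0000) / (10) = 0.1000
  q = (5 - (3)·0.1000 - (4)·0.0000 - (1)·0.0000) / (9) = 0.5222
  r = (-5 - (3)·0.1000 - (1)·0.5222 - (4)·0.0000) / (11) = -0.5293
  s = (0 - (-4)·0.1000 - (-2)·0.5222 - (-2)·-0.5293) / (10) = 0.0386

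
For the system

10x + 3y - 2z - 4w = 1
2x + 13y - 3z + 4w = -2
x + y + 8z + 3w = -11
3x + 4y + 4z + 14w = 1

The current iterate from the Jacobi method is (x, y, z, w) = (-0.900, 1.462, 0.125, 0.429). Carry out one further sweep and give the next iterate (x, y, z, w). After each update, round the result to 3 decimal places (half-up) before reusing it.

(-0.142, -0.119, -1.606, -0.189)

One sweep:
  x = (1 - (3)·1.462 - (-2)·0.125 - (-4)·0.429) / (10) = -0.142
  y = (-2 - (2)·-0.900 - (-3)·0.125 - (4)·0.429) / (13) = -0.119
  z = (-11 - (1)·-0.900 - (1)·1.462 - (3)·0.429) / (8) = -1.606
  w = (1 - (3)·-0.900 - (4)·1.462 - (4)·0.125) / (14) = -0.189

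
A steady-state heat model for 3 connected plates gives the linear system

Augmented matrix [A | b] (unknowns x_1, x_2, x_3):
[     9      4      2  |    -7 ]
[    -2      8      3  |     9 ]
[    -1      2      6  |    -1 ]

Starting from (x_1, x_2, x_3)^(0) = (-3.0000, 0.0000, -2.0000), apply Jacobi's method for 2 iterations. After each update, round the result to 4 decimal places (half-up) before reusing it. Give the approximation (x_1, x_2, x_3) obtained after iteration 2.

Iteration 1:
  x_1 = (-7 - (4)·0.0000 - (2)·-2.0000) / (9) = -0.3333
  x_2 = (9 - (-2)·-3.0000 - (3)·-2.0000) / (8) = 1.1250
  x_3 = (-1 - (-1)·-3.0000 - (2)·0.0000) / (6) = -0.6667
Iteration 2:
  x_1 = (-7 - (4)·1.1250 - (2)·-0.6667) / (9) = -1.1296
  x_2 = (9 - (-2)·-0.3333 - (3)·-0.6667) / (8) = 1.2917
  x_3 = (-1 - (-1)·-0.3333 - (2)·1.1250) / (6) = -0.5972

(-1.1296, 1.2917, -0.5972)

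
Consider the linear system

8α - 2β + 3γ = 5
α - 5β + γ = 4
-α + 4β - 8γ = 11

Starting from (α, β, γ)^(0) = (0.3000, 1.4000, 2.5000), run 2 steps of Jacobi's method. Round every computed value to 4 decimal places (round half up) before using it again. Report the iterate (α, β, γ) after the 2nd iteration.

Iteration 1:
  α = (5 - (-2)·1.4000 - (3)·2.5000) / (8) = 0.0375
  β = (4 - (1)·0.3000 - (1)·2.5000) / (-5) = -0.2400
  γ = (11 - (-1)·0.3000 - (4)·1.4000) / (-8) = -0.7125
Iteration 2:
  α = (5 - (-2)·-0.2400 - (3)·-0.7125) / (8) = 0.8322
  β = (4 - (1)·0.0375 - (1)·-0.7125) / (-5) = -0.9350
  γ = (11 - (-1)·0.0375 - (4)·-0.2400) / (-8) = -1.4997

(0.8322, -0.9350, -1.4997)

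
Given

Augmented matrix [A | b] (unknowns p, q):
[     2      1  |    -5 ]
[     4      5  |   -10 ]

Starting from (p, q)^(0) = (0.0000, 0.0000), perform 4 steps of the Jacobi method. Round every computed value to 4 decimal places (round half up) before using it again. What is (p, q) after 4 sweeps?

(-2.1000, 0.0000)

Iteration 1:
  p = (-5 - (1)·0.0000) / (2) = -2.5000
  q = (-10 - (4)·0.0000) / (5) = -2.0000
Iteration 2:
  p = (-5 - (1)·-2.0000) / (2) = -1.5000
  q = (-10 - (4)·-2.5000) / (5) = 0.0000
Iteration 3:
  p = (-5 - (1)·0.0000) / (2) = -2.5000
  q = (-10 - (4)·-1.5000) / (5) = -0.8000
Iteration 4:
  p = (-5 - (1)·-0.8000) / (2) = -2.1000
  q = (-10 - (4)·-2.5000) / (5) = 0.0000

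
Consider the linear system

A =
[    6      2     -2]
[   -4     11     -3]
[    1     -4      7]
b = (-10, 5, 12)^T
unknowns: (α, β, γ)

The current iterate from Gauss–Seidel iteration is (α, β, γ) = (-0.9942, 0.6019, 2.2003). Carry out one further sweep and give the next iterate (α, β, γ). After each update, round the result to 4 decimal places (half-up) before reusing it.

(-1.1339, 0.6423, 2.2433)

One sweep:
  α = (-10 - (2)·0.6019 - (-2)·2.2003) / (6) = -1.1339
  β = (5 - (-4)·-1.1339 - (-3)·2.2003) / (11) = 0.6423
  γ = (12 - (1)·-1.1339 - (-4)·0.6423) / (7) = 2.2433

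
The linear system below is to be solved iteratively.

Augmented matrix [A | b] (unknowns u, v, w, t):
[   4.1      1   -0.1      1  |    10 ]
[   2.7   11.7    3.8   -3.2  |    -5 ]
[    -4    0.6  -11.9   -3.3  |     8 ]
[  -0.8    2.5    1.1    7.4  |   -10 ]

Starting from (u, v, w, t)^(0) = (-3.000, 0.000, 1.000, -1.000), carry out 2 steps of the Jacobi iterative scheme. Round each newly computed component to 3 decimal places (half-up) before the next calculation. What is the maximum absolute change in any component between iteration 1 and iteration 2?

Iteration 1:
  u = (10 - (1)·0.000 - (-0.1)·1.000 - (1)·-1.000) / (4.1) = 2.707
  v = (-5 - (2.7)·-3.000 - (3.8)·1.000 - (-3.2)·-1.000) / (11.7) = -0.333
  w = (8 - (-4)·-3.000 - (0.6)·0.000 - (-3.3)·-1.000) / (-11.9) = 0.613
  t = (-10 - (-0.8)·-3.000 - (2.5)·0.000 - (1.1)·1.000) / (7.4) = -1.824
Iteration 2:
  u = (10 - (1)·-0.333 - (-0.1)·0.613 - (1)·-1.824) / (4.1) = 2.980
  v = (-5 - (2.7)·2.707 - (3.8)·0.613 - (-3.2)·-1.824) / (11.7) = -1.750
  w = (8 - (-4)·2.707 - (0.6)·-0.333 - (-3.3)·-1.824) / (-11.9) = -1.093
  t = (-10 - (-0.8)·2.707 - (2.5)·-0.333 - (1.1)·0.613) / (7.4) = -1.037
Change: (0.273, -1.417, -1.706, 0.787) → max |·| = 1.706

1.706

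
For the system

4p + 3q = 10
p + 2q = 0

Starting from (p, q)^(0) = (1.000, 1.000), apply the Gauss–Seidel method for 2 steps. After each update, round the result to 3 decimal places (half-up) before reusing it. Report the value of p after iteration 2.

Iteration 1:
  p = (10 - (3)·1.000) / (4) = 1.750
  q = (0 - (1)·1.750) / (2) = -0.875
Iteration 2:
  p = (10 - (3)·-0.875) / (4) = 3.156
  q = (0 - (1)·3.156) / (2) = -1.578

3.156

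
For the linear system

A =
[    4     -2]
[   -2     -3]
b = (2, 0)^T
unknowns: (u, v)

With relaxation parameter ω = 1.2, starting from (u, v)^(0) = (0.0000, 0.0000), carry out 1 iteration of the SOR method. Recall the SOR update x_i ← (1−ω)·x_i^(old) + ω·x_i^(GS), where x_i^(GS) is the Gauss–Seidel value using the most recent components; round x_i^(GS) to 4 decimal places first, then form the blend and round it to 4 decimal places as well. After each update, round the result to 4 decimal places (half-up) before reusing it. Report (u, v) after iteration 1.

Iteration 1:
  u: GS value = (2 - (-2)·0.0000) / (4) = 0.5000;  u ← (1−ω)·0.0000 + ω·0.5000 = 0.6000
  v: GS value = (0 - (-2)·0.6000) / (-3) = -0.4000;  v ← (1−ω)·0.0000 + ω·-0.4000 = -0.4800

(0.6000, -0.4800)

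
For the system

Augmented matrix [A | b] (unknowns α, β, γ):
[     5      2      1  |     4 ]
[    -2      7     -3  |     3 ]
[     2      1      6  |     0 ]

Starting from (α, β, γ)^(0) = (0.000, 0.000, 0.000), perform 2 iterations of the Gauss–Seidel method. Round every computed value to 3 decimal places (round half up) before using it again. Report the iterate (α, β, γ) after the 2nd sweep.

(0.612, 0.442, -0.278)

Iteration 1:
  α = (4 - (2)·0.000 - (1)·0.000) / (5) = 0.800
  β = (3 - (-2)·0.800 - (-3)·0.000) / (7) = 0.657
  γ = (0 - (2)·0.800 - (1)·0.657) / (6) = -0.376
Iteration 2:
  α = (4 - (2)·0.657 - (1)·-0.376) / (5) = 0.612
  β = (3 - (-2)·0.612 - (-3)·-0.376) / (7) = 0.442
  γ = (0 - (2)·0.612 - (1)·0.442) / (6) = -0.278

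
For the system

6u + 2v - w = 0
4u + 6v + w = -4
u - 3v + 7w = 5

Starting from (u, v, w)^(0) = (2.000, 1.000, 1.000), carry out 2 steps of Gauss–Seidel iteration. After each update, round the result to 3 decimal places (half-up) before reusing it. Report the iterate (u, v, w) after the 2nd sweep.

(0.312, -0.946, 0.264)

Iteration 1:
  u = (0 - (2)·1.000 - (-1)·1.000) / (6) = -0.167
  v = (-4 - (4)·-0.167 - (1)·1.000) / (6) = -0.722
  w = (5 - (1)·-0.167 - (-3)·-0.722) / (7) = 0.429
Iteration 2:
  u = (0 - (2)·-0.722 - (-1)·0.429) / (6) = 0.312
  v = (-4 - (4)·0.312 - (1)·0.429) / (6) = -0.946
  w = (5 - (1)·0.312 - (-3)·-0.946) / (7) = 0.264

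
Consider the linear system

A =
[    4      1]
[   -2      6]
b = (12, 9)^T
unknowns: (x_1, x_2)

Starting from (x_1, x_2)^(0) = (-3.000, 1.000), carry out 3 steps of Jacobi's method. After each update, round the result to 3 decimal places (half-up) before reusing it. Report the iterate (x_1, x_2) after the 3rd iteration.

Iteration 1:
  x_1 = (12 - (1)·1.000) / (4) = 2.750
  x_2 = (9 - (-2)·-3.000) / (6) = 0.500
Iteration 2:
  x_1 = (12 - (1)·0.500) / (4) = 2.875
  x_2 = (9 - (-2)·2.750) / (6) = 2.417
Iteration 3:
  x_1 = (12 - (1)·2.417) / (4) = 2.396
  x_2 = (9 - (-2)·2.875) / (6) = 2.458

(2.396, 2.458)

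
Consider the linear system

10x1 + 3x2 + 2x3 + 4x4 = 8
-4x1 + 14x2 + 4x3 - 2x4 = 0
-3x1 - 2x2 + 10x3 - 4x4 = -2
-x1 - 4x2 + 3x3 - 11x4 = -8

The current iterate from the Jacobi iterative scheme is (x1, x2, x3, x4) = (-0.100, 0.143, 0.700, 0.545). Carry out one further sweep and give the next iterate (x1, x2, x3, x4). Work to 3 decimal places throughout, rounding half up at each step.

One sweep:
  x1 = (8 - (3)·0.143 - (2)·0.700 - (4)·0.545) / (10) = 0.399
  x2 = (0 - (-4)·-0.100 - (4)·0.700 - (-2)·0.545) / (14) = -0.151
  x3 = (-2 - (-3)·-0.100 - (-2)·0.143 - (-4)·0.545) / (10) = 0.017
  x4 = (-8 - (-1)·-0.100 - (-4)·0.143 - (3)·0.700) / (-11) = 0.875

(0.399, -0.151, 0.017, 0.875)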